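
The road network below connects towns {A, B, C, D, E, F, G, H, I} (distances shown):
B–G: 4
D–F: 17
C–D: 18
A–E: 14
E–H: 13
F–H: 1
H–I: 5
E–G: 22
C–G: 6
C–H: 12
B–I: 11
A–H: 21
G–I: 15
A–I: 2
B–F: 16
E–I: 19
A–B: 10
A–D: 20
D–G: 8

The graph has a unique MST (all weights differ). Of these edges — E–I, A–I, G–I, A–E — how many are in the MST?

1

Kruskal: consider edges lightest-first.
F–H (1): add — endpoints in different components.
A–I (2): add — endpoints in different components.
B–G (4): add — endpoints in different components.
H–I (5): add — endpoints in different components.
C–G (6): add — endpoints in different components.
D–G (8): add — endpoints in different components.
A–B (10): add — endpoints in different components.
B–I (11): skip — B and I already connected.
C–H (12): skip — C and H already connected.
E–H (13): add — endpoints in different components.
MST edge set: {F–H, A–I, B–G, H–I, C–G, D–G, A–B, E–H}.
Of the listed edges, {A–I} are in the MST → 1.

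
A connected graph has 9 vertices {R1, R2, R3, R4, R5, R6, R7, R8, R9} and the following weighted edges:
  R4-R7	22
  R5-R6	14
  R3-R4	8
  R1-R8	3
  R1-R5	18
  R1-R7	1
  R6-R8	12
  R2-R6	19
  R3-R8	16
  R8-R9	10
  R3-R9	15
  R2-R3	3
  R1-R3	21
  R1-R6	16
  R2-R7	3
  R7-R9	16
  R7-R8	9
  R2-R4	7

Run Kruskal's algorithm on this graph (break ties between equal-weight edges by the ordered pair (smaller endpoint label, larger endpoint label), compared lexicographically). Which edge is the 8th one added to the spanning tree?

Kruskal's algorithm — process edges by increasing weight (ties by edge label):
R1-R7 (1): add — endpoints in different components.
R1-R8 (3): add — endpoints in different components.
R2-R3 (3): add — endpoints in different components.
R2-R7 (3): add — endpoints in different components.
R2-R4 (7): add — endpoints in different components.
R3-R4 (8): skip — R4 and R3 already connected.
R7-R8 (9): skip — R8 and R7 already connected.
R8-R9 (10): add — endpoints in different components.
R6-R8 (12): add — endpoints in different components.
R5-R6 (14): add — endpoints in different components.
The 8th edge added is R5-R6.

R5-R6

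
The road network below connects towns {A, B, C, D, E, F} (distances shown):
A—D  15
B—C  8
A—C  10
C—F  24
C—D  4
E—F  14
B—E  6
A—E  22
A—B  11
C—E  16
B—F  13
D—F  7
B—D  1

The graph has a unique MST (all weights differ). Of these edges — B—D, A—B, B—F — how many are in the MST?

1

Kruskal's algorithm — process edges by increasing weight (ties by edge label):
B—D (1): add — endpoints in different components.
C—D (4): add — endpoints in different components.
B—E (6): add — endpoints in different components.
D—F (7): add — endpoints in different components.
B—C (8): skip — B and C already connected.
A—C (10): add — endpoints in different components.
MST edge set: {B—D, C—D, B—E, D—F, A—C}.
Of the listed edges, {B—D} are in the MST → 1.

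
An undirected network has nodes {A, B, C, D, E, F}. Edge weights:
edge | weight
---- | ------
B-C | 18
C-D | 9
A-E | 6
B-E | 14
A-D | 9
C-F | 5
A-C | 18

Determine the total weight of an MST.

43

Prim, starting at C.
Step 1: cheapest edge leaving the tree is C-F (5); add F.
Step 2: cheapest edge leaving the tree is C-D (9); add D.
Step 3: cheapest edge leaving the tree is A-D (9); add A.
Step 4: cheapest edge leaving the tree is A-E (6); add E.
Step 5: cheapest edge leaving the tree is B-E (14); add B.
MST edges: C-F, C-D, A-D, A-E, B-E; total weight 5+9+9+6+14 = 43.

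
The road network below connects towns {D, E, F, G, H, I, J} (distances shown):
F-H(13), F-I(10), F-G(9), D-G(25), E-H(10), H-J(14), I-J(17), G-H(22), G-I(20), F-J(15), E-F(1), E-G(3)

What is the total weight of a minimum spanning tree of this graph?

Grow the tree from H using Prim:
Step 1: frontier [E-H 10, F-H 13, H-J 14, G-H 22] → take E-H (10); add E.
Step 2: frontier [E-F 1, E-G 3, F-H 13, H-J 14, G-H 22] → take E-F (1); add F.
Step 3: frontier [E-G 3, F-G 9, F-I 10, F-J 15, H-J 14, G-H 22] → take E-G (3); add G.
Step 4: frontier [F-I 10, F-J 15, G-I 20, D-G 25, H-J 14] → take F-I (10); add I.
Step 5: frontier [F-J 15, D-G 25, H-J 14, I-J 17] → take H-J (14); add J.
Step 6: frontier [D-G 25] → take D-G (25); add D.
MST edges: E-H, E-F, E-G, F-I, H-J, D-G; total weight 10+1+3+10+14+25 = 63.

63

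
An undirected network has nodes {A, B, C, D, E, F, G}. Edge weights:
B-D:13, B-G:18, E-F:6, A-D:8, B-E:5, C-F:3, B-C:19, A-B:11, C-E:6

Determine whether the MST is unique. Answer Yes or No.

Kruskal's algorithm — process edges by increasing weight (ties by edge label):
C-F (3): add — endpoints in different components.
B-E (5): add — endpoints in different components.
C-E (6): add — endpoints in different components.
E-F (6): skip — E and F already connected.
A-D (8): add — endpoints in different components.
A-B (11): add — endpoints in different components.
B-D (13): skip — B and D already connected.
B-G (18): add — endpoints in different components.
Non-tree edge E-F has weight 6, equal to the heaviest edge on its tree cycle — swapping gives another MST of the same weight. Not unique.

No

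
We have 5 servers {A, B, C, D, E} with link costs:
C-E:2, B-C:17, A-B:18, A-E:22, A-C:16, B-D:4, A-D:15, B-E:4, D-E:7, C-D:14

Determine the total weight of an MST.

25

Prim's algorithm from D:
Step 1: cheapest edge leaving the tree is B-D (4); add B.
Step 2: cheapest edge leaving the tree is B-E (4); add E.
Step 3: cheapest edge leaving the tree is C-E (2); add C.
Step 4: cheapest edge leaving the tree is A-D (15); add A.
MST edges: B-D, B-E, C-E, A-D; total weight 4+4+2+15 = 25.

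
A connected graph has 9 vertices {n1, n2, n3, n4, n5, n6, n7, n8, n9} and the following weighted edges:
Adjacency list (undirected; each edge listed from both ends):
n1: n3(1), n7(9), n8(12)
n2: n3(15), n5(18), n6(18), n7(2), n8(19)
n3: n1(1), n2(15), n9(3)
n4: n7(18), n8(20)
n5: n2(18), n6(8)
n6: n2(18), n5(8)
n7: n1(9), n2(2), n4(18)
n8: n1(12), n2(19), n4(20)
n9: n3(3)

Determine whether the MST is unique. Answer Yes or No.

Kruskal's algorithm — process edges by increasing weight (ties by edge label):
n1–n3 (1): add — endpoints in different components.
n2–n7 (2): add — endpoints in different components.
n3–n9 (3): add — endpoints in different components.
n5–n6 (8): add — endpoints in different components.
n1–n7 (9): add — endpoints in different components.
n1–n8 (12): add — endpoints in different components.
n2–n3 (15): skip — n2 and n3 already connected.
n2–n5 (18): add — endpoints in different components.
n2–n6 (18): skip — n2 and n6 already connected.
n4–n7 (18): add — endpoints in different components.
Non-tree edge n2–n6 has weight 18, equal to the heaviest edge on its tree cycle — swapping gives another MST of the same weight. Not unique.

No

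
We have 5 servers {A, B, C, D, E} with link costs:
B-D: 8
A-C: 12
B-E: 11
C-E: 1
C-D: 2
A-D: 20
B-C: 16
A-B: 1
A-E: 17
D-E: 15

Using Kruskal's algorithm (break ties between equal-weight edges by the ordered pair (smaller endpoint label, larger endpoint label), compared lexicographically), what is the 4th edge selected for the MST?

B-D

Kruskal: consider edges lightest-first.
A-B (1): add. Components now {A,B} {C} {D} {E}
C-E (1): add. Components now {A,B} {C,E} {D}
C-D (2): add. Components now {A,B} {C,D,E}
B-D (8): add. Components now {A,B,C,D,E}
The 4th edge added is B-D.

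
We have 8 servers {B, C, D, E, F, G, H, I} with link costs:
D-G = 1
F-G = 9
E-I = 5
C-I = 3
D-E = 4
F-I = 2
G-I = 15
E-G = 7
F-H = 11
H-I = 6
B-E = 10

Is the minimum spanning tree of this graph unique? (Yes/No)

Kruskal: consider edges lightest-first.
D-G (1): add — endpoints in different components.
F-I (2): add — endpoints in different components.
C-I (3): add — endpoints in different components.
D-E (4): add — endpoints in different components.
E-I (5): add — endpoints in different components.
H-I (6): add — endpoints in different components.
E-G (7): skip — E and G already connected.
F-G (9): skip — F and G already connected.
B-E (10): add — endpoints in different components.
Every non-tree edge has weight strictly greater than the heaviest edge on the tree path between its endpoints, so the MST is unique.

Yes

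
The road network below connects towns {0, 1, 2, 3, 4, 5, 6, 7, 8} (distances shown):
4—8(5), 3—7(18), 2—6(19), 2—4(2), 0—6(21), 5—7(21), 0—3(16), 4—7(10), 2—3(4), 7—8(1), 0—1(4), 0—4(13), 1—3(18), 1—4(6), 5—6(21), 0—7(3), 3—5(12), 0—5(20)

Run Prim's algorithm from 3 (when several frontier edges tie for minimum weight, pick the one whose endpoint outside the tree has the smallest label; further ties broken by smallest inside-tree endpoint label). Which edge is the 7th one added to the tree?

3-5

Prim's algorithm from 3:
Step 1: cheapest edge leaving the tree is 2—3 (4); add 2.
Step 2: cheapest edge leaving the tree is 2—4 (2); add 4.
Step 3: cheapest edge leaving the tree is 4—8 (5); add 8.
Step 4: cheapest edge leaving the tree is 7—8 (1); add 7.
Step 5: cheapest edge leaving the tree is 0—7 (3); add 0.
Step 6: cheapest edge leaving the tree is 0—1 (4); add 1.
Step 7: cheapest edge leaving the tree is 3—5 (12); add 5.
Step 8: cheapest edge leaving the tree is 2—6 (19); add 6.
The 7th edge added is 3—5.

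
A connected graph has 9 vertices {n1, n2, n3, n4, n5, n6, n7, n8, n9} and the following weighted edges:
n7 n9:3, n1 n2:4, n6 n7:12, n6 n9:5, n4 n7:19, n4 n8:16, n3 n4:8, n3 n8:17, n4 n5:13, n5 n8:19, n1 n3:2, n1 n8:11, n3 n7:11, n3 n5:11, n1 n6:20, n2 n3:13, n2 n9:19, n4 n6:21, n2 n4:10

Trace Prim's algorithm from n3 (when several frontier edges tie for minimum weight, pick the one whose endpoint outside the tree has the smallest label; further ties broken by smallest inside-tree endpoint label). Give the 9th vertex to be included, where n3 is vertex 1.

Grow the tree from n3 using Prim:
Step 1: cheapest edge leaving the tree is n1 n3 (2); add n1.
Step 2: cheapest edge leaving the tree is n1 n2 (4); add n2.
Step 3: cheapest edge leaving the tree is n3 n4 (8); add n4.
Step 4: cheapest edge leaving the tree is n3 n5 (11); add n5.
Step 5: cheapest edge leaving the tree is n3 n7 (11); add n7.
Step 6: cheapest edge leaving the tree is n7 n9 (3); add n9.
Step 7: cheapest edge leaving the tree is n6 n9 (5); add n6.
Step 8: cheapest edge leaving the tree is n1 n8 (11); add n8.
Vertex order: n3, n1, n2, n4, n5, n7, n9, n6, n8. The 9th vertex is n8.

n8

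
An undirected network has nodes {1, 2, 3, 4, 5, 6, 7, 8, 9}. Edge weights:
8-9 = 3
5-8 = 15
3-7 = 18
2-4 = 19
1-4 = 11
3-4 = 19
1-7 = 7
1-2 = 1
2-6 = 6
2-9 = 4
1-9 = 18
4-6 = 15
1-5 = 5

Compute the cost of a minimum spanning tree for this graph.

Kruskal: consider edges lightest-first.
1-2 (1): add — endpoints in different components.
8-9 (3): add — endpoints in different components.
2-9 (4): add — endpoints in different components.
1-5 (5): add — endpoints in different components.
2-6 (6): add — endpoints in different components.
1-7 (7): add — endpoints in different components.
1-4 (11): add — endpoints in different components.
4-6 (15): skip — 4 and 6 already connected.
5-8 (15): skip — 5 and 8 already connected.
1-9 (18): skip — 1 and 9 already connected.
3-7 (18): add — endpoints in different components.
MST edges: 1-2, 8-9, 2-9, 1-5, 2-6, 1-7, 1-4, 3-7; total weight 1+3+4+5+6+7+11+18 = 55.

55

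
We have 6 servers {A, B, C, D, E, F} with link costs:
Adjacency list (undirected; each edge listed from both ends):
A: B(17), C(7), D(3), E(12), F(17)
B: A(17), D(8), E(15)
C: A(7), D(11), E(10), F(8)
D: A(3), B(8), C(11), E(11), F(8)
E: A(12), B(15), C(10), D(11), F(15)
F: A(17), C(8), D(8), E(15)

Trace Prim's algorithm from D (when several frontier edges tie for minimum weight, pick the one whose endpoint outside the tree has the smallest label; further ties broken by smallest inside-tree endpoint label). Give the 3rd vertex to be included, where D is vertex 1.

Prim, starting at D.
Step 1: cheapest edge leaving the tree is A–D (3); add A.
Step 2: cheapest edge leaving the tree is A–C (7); add C.
Step 3: cheapest edge leaving the tree is B–D (8); add B.
Step 4: cheapest edge leaving the tree is C–F (8); add F.
Step 5: cheapest edge leaving the tree is C–E (10); add E.
Vertex order: D, A, C, B, F, E. The 3rd vertex is C.

C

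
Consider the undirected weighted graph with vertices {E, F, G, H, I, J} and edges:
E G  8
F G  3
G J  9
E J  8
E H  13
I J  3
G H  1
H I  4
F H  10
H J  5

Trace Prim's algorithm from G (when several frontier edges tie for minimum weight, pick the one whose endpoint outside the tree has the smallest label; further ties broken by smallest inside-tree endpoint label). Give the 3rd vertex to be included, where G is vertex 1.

F

Grow the tree from G using Prim:
Step 1: frontier [G H 1, F G 3, E G 8, G J 9] → take G H (1); add H.
Step 2: frontier [F G 3, E G 8, G J 9, H I 4, H J 5, F H 10, E H 13] → take F G (3); add F.
Step 3: frontier [E G 8, G J 9, H I 4, H J 5, E H 13] → take H I (4); add I.
Step 4: frontier [E G 8, G J 9, H J 5, E H 13, I J 3] → take I J (3); add J.
Step 5: frontier [E G 8, E H 13, E J 8] → take E G (8); add E.
Vertex order: G, H, F, I, J, E. The 3rd vertex is F.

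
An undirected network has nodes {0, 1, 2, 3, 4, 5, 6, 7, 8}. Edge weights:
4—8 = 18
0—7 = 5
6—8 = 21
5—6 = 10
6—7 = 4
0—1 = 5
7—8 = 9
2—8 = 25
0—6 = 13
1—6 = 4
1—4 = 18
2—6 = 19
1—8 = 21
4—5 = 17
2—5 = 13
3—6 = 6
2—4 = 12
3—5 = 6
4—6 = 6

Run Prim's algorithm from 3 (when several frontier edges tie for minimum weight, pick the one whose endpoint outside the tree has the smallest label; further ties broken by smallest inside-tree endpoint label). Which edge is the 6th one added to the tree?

4-6

Prim's algorithm from 3:
Step 1: cheapest edge leaving the tree is 3—5 (6); add 5.
Step 2: cheapest edge leaving the tree is 3—6 (6); add 6.
Step 3: cheapest edge leaving the tree is 1—6 (4); add 1.
Step 4: cheapest edge leaving the tree is 6—7 (4); add 7.
Step 5: cheapest edge leaving the tree is 0—1 (5); add 0.
Step 6: cheapest edge leaving the tree is 4—6 (6); add 4.
Step 7: cheapest edge leaving the tree is 7—8 (9); add 8.
Step 8: cheapest edge leaving the tree is 2—4 (12); add 2.
The 6th edge added is 4—6.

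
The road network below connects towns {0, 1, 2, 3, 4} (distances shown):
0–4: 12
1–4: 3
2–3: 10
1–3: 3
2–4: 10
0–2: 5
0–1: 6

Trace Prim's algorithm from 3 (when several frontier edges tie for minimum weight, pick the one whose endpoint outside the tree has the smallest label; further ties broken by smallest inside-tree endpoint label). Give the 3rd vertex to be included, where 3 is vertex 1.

4

Grow the tree from 3 using Prim:
Step 1: cheapest edge leaving the tree is 1–3 (3); add 1.
Step 2: cheapest edge leaving the tree is 1–4 (3); add 4.
Step 3: cheapest edge leaving the tree is 0–1 (6); add 0.
Step 4: cheapest edge leaving the tree is 0–2 (5); add 2.
Vertex order: 3, 1, 4, 0, 2. The 3rd vertex is 4.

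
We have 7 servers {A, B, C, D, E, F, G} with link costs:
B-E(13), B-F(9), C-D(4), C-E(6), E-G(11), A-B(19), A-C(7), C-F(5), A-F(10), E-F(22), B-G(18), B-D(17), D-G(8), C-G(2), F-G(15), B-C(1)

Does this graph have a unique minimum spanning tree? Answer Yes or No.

Kruskal's algorithm — process edges by increasing weight (ties by edge label):
B-C (1): add. Components now {A} {B,C} {D} {E} {F} {G}
C-G (2): add. Components now {A} {B,C,G} {D} {E} {F}
C-D (4): add. Components now {A} {B,C,D,G} {E} {F}
C-F (5): add. Components now {A} {B,C,D,F,G} {E}
C-E (6): add. Components now {A} {B,C,D,E,F,G}
A-C (7): add. Components now {A,B,C,D,E,F,G}
Every non-tree edge has weight strictly greater than the heaviest edge on the tree path between its endpoints, so the MST is unique.

Yes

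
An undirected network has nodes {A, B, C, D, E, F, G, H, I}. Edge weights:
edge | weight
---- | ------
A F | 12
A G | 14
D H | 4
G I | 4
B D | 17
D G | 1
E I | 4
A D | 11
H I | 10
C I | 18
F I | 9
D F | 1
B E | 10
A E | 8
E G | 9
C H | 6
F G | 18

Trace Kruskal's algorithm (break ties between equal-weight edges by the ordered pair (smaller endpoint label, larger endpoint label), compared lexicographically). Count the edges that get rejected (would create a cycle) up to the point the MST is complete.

Kruskal's algorithm — process edges by increasing weight (ties by edge label):
D F (1): add — endpoints in different components.
D G (1): add — endpoints in different components.
D H (4): add — endpoints in different components.
E I (4): add — endpoints in different components.
G I (4): add — endpoints in different components.
C H (6): add — endpoints in different components.
A E (8): add — endpoints in different components.
E G (9): skip — E and G already connected.
F I (9): skip — F and I already connected.
B E (10): add — endpoints in different components.
Edges rejected before the tree was complete: 2.

2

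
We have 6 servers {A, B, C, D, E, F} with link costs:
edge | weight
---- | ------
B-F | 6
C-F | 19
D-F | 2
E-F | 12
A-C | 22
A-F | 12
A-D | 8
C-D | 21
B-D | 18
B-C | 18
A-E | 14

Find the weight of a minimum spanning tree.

46

Sort edges by weight, then run Kruskal:
D-F (2): add — endpoints in different components.
B-F (6): add — endpoints in different components.
A-D (8): add — endpoints in different components.
A-F (12): skip — A and F already connected.
E-F (12): add — endpoints in different components.
A-E (14): skip — A and E already connected.
B-C (18): add — endpoints in different components.
MST edges: D-F, B-F, A-D, E-F, B-C; total weight 2+6+8+12+18 = 46.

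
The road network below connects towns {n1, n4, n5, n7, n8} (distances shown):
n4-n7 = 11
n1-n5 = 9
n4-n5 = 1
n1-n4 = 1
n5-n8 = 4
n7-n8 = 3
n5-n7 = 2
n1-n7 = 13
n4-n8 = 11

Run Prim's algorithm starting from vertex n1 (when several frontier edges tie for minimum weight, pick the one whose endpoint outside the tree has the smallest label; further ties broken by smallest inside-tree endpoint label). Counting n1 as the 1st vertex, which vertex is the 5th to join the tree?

Prim's algorithm from n1:
Step 1: frontier [n1-n4 1, n1-n5 9, n1-n7 13] → take n1-n4 (1); add n4.
Step 2: frontier [n1-n5 9, n1-n7 13, n4-n5 1, n4-n7 11, n4-n8 11] → take n4-n5 (1); add n5.
Step 3: frontier [n1-n7 13, n4-n7 11, n4-n8 11, n5-n7 2, n5-n8 4] → take n5-n7 (2); add n7.
Step 4: frontier [n4-n8 11, n5-n8 4, n7-n8 3] → take n7-n8 (3); add n8.
Vertex order: n1, n4, n5, n7, n8. The 5th vertex is n8.

n8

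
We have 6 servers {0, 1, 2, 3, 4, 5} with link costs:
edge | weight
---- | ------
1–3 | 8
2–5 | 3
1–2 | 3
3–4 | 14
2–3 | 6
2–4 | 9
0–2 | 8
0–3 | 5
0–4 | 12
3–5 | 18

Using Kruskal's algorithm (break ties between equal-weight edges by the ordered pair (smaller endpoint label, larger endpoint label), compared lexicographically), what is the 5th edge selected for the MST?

2-4

Sort edges by weight, then run Kruskal:
1–2 (3): add — endpoints in different components.
2–5 (3): add — endpoints in different components.
0–3 (5): add — endpoints in different components.
2–3 (6): add — endpoints in different components.
0–2 (8): skip — 0 and 2 already connected.
1–3 (8): skip — 1 and 3 already connected.
2–4 (9): add — endpoints in different components.
The 5th edge added is 2–4.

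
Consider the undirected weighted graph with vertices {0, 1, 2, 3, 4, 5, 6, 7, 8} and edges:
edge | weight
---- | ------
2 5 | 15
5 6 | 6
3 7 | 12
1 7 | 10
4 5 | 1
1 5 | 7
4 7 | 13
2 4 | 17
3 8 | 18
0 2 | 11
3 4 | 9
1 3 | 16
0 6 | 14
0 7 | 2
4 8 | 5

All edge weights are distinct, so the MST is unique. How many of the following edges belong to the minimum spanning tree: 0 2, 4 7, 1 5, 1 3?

2

Kruskal: consider edges lightest-first.
4 5 (1): add — endpoints in different components.
0 7 (2): add — endpoints in different components.
4 8 (5): add — endpoints in different components.
5 6 (6): add — endpoints in different components.
1 5 (7): add — endpoints in different components.
3 4 (9): add — endpoints in different components.
1 7 (10): add — endpoints in different components.
0 2 (11): add — endpoints in different components.
MST edge set: {4 5, 0 7, 4 8, 5 6, 1 5, 3 4, 1 7, 0 2}.
Of the listed edges, {0 2, 1 5} are in the MST → 2.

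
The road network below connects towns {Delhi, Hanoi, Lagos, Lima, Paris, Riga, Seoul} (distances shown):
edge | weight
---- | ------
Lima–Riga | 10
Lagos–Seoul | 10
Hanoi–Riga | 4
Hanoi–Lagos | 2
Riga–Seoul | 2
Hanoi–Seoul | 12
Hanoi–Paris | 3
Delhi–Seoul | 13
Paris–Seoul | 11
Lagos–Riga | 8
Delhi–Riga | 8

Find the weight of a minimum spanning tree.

Grow the tree from Seoul using Prim:
Step 1: cheapest edge leaving the tree is Riga–Seoul (2); add Riga.
Step 2: cheapest edge leaving the tree is Hanoi–Riga (4); add Hanoi.
Step 3: cheapest edge leaving the tree is Hanoi–Lagos (2); add Lagos.
Step 4: cheapest edge leaving the tree is Hanoi–Paris (3); add Paris.
Step 5: cheapest edge leaving the tree is Delhi–Riga (8); add Delhi.
Step 6: cheapest edge leaving the tree is Lima–Riga (10); add Lima.
MST edges: Riga–Seoul, Hanoi–Riga, Hanoi–Lagos, Hanoi–Paris, Delhi–Riga, Lima–Riga; total weight 2+4+2+3+8+10 = 29.

29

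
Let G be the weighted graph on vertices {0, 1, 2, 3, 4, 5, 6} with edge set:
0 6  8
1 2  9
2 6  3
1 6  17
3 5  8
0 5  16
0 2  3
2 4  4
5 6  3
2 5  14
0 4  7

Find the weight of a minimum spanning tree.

30

Prim's algorithm from 1:
Step 1: frontier [1 2 9, 1 6 17] → take 1 2 (9); add 2.
Step 2: frontier [1 6 17, 0 2 3, 2 6 3, 2 4 4, 2 5 14] → take 0 2 (3); add 0.
Step 3: frontier [0 4 7, 0 6 8, 0 5 16, 1 6 17, 2 6 3, 2 4 4, 2 5 14] → take 2 6 (3); add 6.
Step 4: frontier [0 4 7, 0 5 16, 2 4 4, 2 5 14, 5 6 3] → take 5 6 (3); add 5.
Step 5: frontier [0 4 7, 2 4 4, 3 5 8] → take 2 4 (4); add 4.
Step 6: frontier [3 5 8] → take 3 5 (8); add 3.
MST edges: 1 2, 0 2, 2 6, 5 6, 2 4, 3 5; total weight 9+3+3+3+4+8 = 30.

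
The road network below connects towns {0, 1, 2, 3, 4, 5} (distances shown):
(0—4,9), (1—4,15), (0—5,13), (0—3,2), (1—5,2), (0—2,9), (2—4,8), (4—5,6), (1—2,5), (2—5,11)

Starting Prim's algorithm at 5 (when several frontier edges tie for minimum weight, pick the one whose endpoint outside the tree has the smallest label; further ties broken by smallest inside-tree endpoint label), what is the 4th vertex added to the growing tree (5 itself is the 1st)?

Prim, starting at 5.
Step 1: cheapest edge leaving the tree is 1—5 (2); add 1.
Step 2: cheapest edge leaving the tree is 1—2 (5); add 2.
Step 3: cheapest edge leaving the tree is 4—5 (6); add 4.
Step 4: cheapest edge leaving the tree is 0—2 (9); add 0.
Step 5: cheapest edge leaving the tree is 0—3 (2); add 3.
Vertex order: 5, 1, 2, 4, 0, 3. The 4th vertex is 4.

4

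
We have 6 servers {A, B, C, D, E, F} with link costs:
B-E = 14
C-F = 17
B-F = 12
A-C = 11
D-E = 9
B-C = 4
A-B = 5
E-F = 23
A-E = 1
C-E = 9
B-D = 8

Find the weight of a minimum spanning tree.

30

Kruskal's algorithm — process edges by increasing weight (ties by edge label):
A-E (1): add — endpoints in different components.
B-C (4): add — endpoints in different components.
A-B (5): add — endpoints in different components.
B-D (8): add — endpoints in different components.
C-E (9): skip — C and E already connected.
D-E (9): skip — D and E already connected.
A-C (11): skip — A and C already connected.
B-F (12): add — endpoints in different components.
MST edges: A-E, B-C, A-B, B-D, B-F; total weight 1+4+5+8+12 = 30.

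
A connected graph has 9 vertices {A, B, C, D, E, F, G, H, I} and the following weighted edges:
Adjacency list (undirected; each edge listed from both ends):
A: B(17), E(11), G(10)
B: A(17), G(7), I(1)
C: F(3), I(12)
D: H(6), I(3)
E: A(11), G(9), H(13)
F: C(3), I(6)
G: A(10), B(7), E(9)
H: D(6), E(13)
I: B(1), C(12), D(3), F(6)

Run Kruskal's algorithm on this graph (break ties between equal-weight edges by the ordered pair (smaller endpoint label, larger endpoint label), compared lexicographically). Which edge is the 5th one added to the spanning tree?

Kruskal: consider edges lightest-first.
B–I (1): add — endpoints in different components.
C–F (3): add — endpoints in different components.
D–I (3): add — endpoints in different components.
D–H (6): add — endpoints in different components.
F–I (6): add — endpoints in different components.
B–G (7): add — endpoints in different components.
E–G (9): add — endpoints in different components.
A–G (10): add — endpoints in different components.
The 5th edge added is F–I.

F-I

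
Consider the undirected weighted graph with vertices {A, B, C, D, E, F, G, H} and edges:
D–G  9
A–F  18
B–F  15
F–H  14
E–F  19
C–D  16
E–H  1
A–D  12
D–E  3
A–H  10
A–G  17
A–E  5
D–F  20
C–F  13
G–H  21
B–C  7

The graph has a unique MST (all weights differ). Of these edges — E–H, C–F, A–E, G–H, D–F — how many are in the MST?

Kruskal: consider edges lightest-first.
E–H (1): add — endpoints in different components.
D–E (3): add — endpoints in different components.
A–E (5): add — endpoints in different components.
B–C (7): add — endpoints in different components.
D–G (9): add — endpoints in different components.
A–H (10): skip — A and H already connected.
A–D (12): skip — A and D already connected.
C–F (13): add — endpoints in different components.
F–H (14): add — endpoints in different components.
MST edge set: {E–H, D–E, A–E, B–C, D–G, C–F, F–H}.
Of the listed edges, {E–H, C–F, A–E} are in the MST → 3.

3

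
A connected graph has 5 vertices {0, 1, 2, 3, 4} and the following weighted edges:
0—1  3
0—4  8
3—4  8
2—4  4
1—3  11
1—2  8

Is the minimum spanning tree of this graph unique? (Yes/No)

No

Sort edges by weight, then run Kruskal:
0—1 (3): add — endpoints in different components.
2—4 (4): add — endpoints in different components.
0—4 (8): add — endpoints in different components.
1—2 (8): skip — 1 and 2 already connected.
3—4 (8): add — endpoints in different components.
Non-tree edge 1—2 has weight 8, equal to the heaviest edge on its tree cycle — swapping gives another MST of the same weight. Not unique.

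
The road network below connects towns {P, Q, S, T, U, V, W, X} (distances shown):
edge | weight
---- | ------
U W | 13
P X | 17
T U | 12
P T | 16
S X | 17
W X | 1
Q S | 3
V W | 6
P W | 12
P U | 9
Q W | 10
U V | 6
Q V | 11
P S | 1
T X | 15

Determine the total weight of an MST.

38

Sort edges by weight, then run Kruskal:
P S (1): add — endpoints in different components.
W X (1): add — endpoints in different components.
Q S (3): add — endpoints in different components.
U V (6): add — endpoints in different components.
V W (6): add — endpoints in different components.
P U (9): add — endpoints in different components.
Q W (10): skip — Q and W already connected.
Q V (11): skip — Q and V already connected.
P W (12): skip — P and W already connected.
T U (12): add — endpoints in different components.
MST edges: P S, W X, Q S, U V, V W, P U, T U; total weight 1+1+3+6+6+9+12 = 38.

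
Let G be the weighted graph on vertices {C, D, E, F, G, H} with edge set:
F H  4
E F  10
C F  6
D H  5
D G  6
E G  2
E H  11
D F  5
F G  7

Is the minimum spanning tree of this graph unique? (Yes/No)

Kruskal: consider edges lightest-first.
E G (2): add — endpoints in different components.
F H (4): add — endpoints in different components.
D F (5): add — endpoints in different components.
D H (5): skip — D and H already connected.
C F (6): add — endpoints in different components.
D G (6): add — endpoints in different components.
Non-tree edge D H has weight 5, equal to the heaviest edge on its tree cycle — swapping gives another MST of the same weight. Not unique.

No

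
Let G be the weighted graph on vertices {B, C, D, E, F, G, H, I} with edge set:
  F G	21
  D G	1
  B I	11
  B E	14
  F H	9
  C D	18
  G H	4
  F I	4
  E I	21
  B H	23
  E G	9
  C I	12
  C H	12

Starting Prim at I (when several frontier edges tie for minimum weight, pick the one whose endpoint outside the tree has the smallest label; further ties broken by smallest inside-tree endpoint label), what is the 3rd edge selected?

G-H

Prim, starting at I.
Step 1: cheapest edge leaving the tree is F I (4); add F.
Step 2: cheapest edge leaving the tree is F H (9); add H.
Step 3: cheapest edge leaving the tree is G H (4); add G.
Step 4: cheapest edge leaving the tree is D G (1); add D.
Step 5: cheapest edge leaving the tree is E G (9); add E.
Step 6: cheapest edge leaving the tree is B I (11); add B.
Step 7: cheapest edge leaving the tree is C H (12); add C.
The 3rd edge added is G H.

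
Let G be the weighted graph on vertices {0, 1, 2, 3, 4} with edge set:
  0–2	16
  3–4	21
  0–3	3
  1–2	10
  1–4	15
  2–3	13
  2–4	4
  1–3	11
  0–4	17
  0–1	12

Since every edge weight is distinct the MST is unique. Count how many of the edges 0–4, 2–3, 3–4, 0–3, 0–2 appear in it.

Sort edges by weight, then run Kruskal:
0–3 (3): add. Components now {0,3} {1} {2} {4}
2–4 (4): add. Components now {0,3} {1} {2,4}
1–2 (10): add. Components now {0,3} {1,2,4}
1–3 (11): add. Components now {0,1,2,3,4}
MST edge set: {0–3, 2–4, 1–2, 1–3}.
Of the listed edges, {0–3} are in the MST → 1.

1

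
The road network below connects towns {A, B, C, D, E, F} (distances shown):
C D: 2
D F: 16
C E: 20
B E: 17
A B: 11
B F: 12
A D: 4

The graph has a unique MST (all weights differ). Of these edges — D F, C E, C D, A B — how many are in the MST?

Kruskal: consider edges lightest-first.
C D (2): add. Components now {A} {B} {C,D} {E} {F}
A D (4): add. Components now {A,C,D} {B} {E} {F}
A B (11): add. Components now {A,B,C,D} {E} {F}
B F (12): add. Components now {A,B,C,D,F} {E}
D F (16): skip — D and F already connected.
B E (17): add. Components now {A,B,C,D,E,F}
MST edge set: {C D, A D, A B, B F, B E}.
Of the listed edges, {C D, A B} are in the MST → 2.

2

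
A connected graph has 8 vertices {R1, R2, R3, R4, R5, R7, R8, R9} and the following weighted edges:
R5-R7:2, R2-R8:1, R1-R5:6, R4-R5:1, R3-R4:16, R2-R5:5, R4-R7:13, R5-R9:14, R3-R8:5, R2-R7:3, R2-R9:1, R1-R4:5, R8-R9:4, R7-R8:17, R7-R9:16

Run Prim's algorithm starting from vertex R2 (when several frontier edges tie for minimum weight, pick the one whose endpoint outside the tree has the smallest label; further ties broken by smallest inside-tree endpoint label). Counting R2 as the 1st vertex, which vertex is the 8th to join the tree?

R3

Prim, starting at R2.
Step 1: cheapest edge leaving the tree is R2-R8 (1); add R8.
Step 2: cheapest edge leaving the tree is R2-R9 (1); add R9.
Step 3: cheapest edge leaving the tree is R2-R7 (3); add R7.
Step 4: cheapest edge leaving the tree is R5-R7 (2); add R5.
Step 5: cheapest edge leaving the tree is R4-R5 (1); add R4.
Step 6: cheapest edge leaving the tree is R1-R4 (5); add R1.
Step 7: cheapest edge leaving the tree is R3-R8 (5); add R3.
Vertex order: R2, R8, R9, R7, R5, R4, R1, R3. The 8th vertex is R3.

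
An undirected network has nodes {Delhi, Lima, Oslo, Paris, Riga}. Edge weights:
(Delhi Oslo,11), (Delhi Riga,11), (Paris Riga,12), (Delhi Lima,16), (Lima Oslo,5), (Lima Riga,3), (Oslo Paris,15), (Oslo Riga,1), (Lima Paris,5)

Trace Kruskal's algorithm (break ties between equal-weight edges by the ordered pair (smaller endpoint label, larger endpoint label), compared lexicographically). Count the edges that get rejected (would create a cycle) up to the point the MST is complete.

Kruskal: consider edges lightest-first.
Oslo Riga (1): add. Components now {Paris} {Oslo,Riga} {Lima} {Delhi}
Lima Riga (3): add. Components now {Paris} {Lima,Oslo,Riga} {Delhi}
Lima Oslo (5): skip — Lima and Oslo already connected.
Lima Paris (5): add. Components now {Lima,Oslo,Paris,Riga} {Delhi}
Delhi Oslo (11): add. Components now {Delhi,Lima,Oslo,Paris,Riga}
Edges rejected before the tree was complete: 1.

1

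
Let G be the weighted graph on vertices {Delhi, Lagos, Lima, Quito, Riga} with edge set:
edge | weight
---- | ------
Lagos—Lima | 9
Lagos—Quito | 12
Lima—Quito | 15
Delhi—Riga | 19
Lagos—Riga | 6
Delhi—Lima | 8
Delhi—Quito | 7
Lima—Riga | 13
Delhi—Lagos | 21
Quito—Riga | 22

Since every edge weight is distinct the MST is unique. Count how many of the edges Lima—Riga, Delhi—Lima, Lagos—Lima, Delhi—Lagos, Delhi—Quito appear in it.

Sort edges by weight, then run Kruskal:
Lagos—Riga (6): add — endpoints in different components.
Delhi—Quito (7): add — endpoints in different components.
Delhi—Lima (8): add — endpoints in different components.
Lagos—Lima (9): add — endpoints in different components.
MST edge set: {Lagos—Riga, Delhi—Quito, Delhi—Lima, Lagos—Lima}.
Of the listed edges, {Delhi—Lima, Lagos—Lima, Delhi—Quito} are in the MST → 3.

3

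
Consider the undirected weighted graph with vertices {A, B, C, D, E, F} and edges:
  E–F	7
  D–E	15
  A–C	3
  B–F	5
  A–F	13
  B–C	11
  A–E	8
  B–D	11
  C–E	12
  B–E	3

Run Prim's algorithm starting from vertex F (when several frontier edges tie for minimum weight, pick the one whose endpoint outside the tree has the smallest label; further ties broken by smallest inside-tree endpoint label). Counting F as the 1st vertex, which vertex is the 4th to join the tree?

A

Prim's algorithm from F:
Step 1: cheapest edge leaving the tree is B–F (5); add B.
Step 2: cheapest edge leaving the tree is B–E (3); add E.
Step 3: cheapest edge leaving the tree is A–E (8); add A.
Step 4: cheapest edge leaving the tree is A–C (3); add C.
Step 5: cheapest edge leaving the tree is B–D (11); add D.
Vertex order: F, B, E, A, C, D. The 4th vertex is A.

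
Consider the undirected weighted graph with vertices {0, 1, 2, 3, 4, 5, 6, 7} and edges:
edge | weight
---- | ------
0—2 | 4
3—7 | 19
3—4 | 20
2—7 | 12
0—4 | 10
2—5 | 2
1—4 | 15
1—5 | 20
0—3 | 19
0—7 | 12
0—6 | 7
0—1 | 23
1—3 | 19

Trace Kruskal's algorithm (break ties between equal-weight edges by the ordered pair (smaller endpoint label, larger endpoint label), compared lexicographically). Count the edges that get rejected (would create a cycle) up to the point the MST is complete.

1

Sort edges by weight, then run Kruskal:
2—5 (2): add — endpoints in different components.
0—2 (4): add — endpoints in different components.
0—6 (7): add — endpoints in different components.
0—4 (10): add — endpoints in different components.
0—7 (12): add — endpoints in different components.
2—7 (12): skip — 2 and 7 already connected.
1—4 (15): add — endpoints in different components.
0—3 (19): add — endpoints in different components.
Edges rejected before the tree was complete: 1.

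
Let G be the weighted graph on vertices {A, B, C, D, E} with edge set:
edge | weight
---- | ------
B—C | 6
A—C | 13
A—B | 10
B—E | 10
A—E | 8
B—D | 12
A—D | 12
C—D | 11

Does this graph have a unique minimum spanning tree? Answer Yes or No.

Kruskal's algorithm — process edges by increasing weight (ties by edge label):
B—C (6): add. Components now {A} {B,C} {D} {E}
A—E (8): add. Components now {A,E} {B,C} {D}
A—B (10): add. Components now {A,B,C,E} {D}
B—E (10): skip — B and E already connected.
C—D (11): add. Components now {A,B,C,D,E}
Non-tree edge B—E has weight 10, equal to the heaviest edge on its tree cycle — swapping gives another MST of the same weight. Not unique.

No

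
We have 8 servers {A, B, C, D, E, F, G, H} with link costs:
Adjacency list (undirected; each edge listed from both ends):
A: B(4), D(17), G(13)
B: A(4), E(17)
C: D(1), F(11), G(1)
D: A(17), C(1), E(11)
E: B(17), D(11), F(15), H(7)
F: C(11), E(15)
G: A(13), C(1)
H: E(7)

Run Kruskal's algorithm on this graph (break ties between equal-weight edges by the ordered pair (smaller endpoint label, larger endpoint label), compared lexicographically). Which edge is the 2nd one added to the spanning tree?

Kruskal's algorithm — process edges by increasing weight (ties by edge label):
C–D (1): add — endpoints in different components.
C–G (1): add — endpoints in different components.
A–B (4): add — endpoints in different components.
E–H (7): add — endpoints in different components.
C–F (11): add — endpoints in different components.
D–E (11): add — endpoints in different components.
A–G (13): add — endpoints in different components.
The 2nd edge added is C–G.

C-G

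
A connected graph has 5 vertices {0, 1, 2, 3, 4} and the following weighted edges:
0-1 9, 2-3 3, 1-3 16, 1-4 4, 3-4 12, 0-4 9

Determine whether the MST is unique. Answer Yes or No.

No

Kruskal: consider edges lightest-first.
2-3 (3): add. Components now {0} {1} {2,3} {4}
1-4 (4): add. Components now {0} {1,4} {2,3}
0-1 (9): add. Components now {0,1,4} {2,3}
0-4 (9): skip — 0 and 4 already connected.
3-4 (12): add. Components now {0,1,2,3,4}
Non-tree edge 0-4 has weight 9, equal to the heaviest edge on its tree cycle — swapping gives another MST of the same weight. Not unique.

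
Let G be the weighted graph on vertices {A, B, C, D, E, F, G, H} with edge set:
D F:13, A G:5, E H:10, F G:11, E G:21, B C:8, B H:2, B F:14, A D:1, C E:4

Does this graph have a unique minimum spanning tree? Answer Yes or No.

Yes

Kruskal: consider edges lightest-first.
A D (1): add — endpoints in different components.
B H (2): add — endpoints in different components.
C E (4): add — endpoints in different components.
A G (5): add — endpoints in different components.
B C (8): add — endpoints in different components.
E H (10): skip — E and H already connected.
F G (11): add — endpoints in different components.
D F (13): skip — D and F already connected.
B F (14): add — endpoints in different components.
Every non-tree edge has weight strictly greater than the heaviest edge on the tree path between its endpoints, so the MST is unique.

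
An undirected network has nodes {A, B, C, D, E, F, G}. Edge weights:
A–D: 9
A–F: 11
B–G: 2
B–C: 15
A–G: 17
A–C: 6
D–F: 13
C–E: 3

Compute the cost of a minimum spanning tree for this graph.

46

Grow the tree from C using Prim:
Step 1: frontier [C–E 3, A–C 6, B–C 15] → take C–E (3); add E.
Step 2: frontier [A–C 6, B–C 15] → take A–C (6); add A.
Step 3: frontier [A–D 9, A–F 11, A–G 17, B–C 15] → take A–D (9); add D.
Step 4: frontier [A–F 11, A–G 17, B–C 15, D–F 13] → take A–F (11); add F.
Step 5: frontier [A–G 17, B–C 15] → take B–C (15); add B.
Step 6: frontier [A–G 17, B–G 2] → take B–G (2); add G.
MST edges: C–E, A–C, A–D, A–F, B–C, B–G; total weight 3+6+9+11+15+2 = 46.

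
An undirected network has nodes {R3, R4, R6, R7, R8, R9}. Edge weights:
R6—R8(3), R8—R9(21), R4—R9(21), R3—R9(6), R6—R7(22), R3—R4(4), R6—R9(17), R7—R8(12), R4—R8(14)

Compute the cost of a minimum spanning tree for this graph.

39

Grow the tree from R7 using Prim:
Step 1: cheapest edge leaving the tree is R7—R8 (12); add R8.
Step 2: cheapest edge leaving the tree is R6—R8 (3); add R6.
Step 3: cheapest edge leaving the tree is R4—R8 (14); add R4.
Step 4: cheapest edge leaving the tree is R3—R4 (4); add R3.
Step 5: cheapest edge leaving the tree is R3—R9 (6); add R9.
MST edges: R7—R8, R6—R8, R4—R8, R3—R4, R3—R9; total weight 12+3+14+4+6 = 39.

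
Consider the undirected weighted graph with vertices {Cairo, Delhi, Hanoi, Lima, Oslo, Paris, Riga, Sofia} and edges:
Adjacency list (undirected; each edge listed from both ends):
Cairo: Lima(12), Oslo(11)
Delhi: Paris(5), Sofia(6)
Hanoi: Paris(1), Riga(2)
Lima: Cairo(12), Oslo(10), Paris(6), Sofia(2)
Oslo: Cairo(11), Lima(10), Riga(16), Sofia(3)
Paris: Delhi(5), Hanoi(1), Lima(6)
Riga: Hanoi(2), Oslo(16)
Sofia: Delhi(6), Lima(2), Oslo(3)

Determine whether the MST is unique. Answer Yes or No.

No

Sort edges by weight, then run Kruskal:
Hanoi—Paris (1): add — endpoints in different components.
Hanoi—Riga (2): add — endpoints in different components.
Lima—Sofia (2): add — endpoints in different components.
Oslo—Sofia (3): add — endpoints in different components.
Delhi—Paris (5): add — endpoints in different components.
Delhi—Sofia (6): add — endpoints in different components.
Lima—Paris (6): skip — Paris and Lima already connected.
Lima—Oslo (10): skip — Oslo and Lima already connected.
Cairo—Oslo (11): add — endpoints in different components.
Non-tree edge Lima—Paris has weight 6, equal to the heaviest edge on its tree cycle — swapping gives another MST of the same weight. Not unique.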